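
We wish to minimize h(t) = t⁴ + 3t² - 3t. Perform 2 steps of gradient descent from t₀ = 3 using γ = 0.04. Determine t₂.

-0.20673792

h′(t) = 4t³ + 6t - 3
Step 1: h′(3) = 123; t₁ = 3 − 0.04·123 = -1.92
Step 2: h′(-1.92) = -42.831552; t₂ = -1.92 − 0.04·(-42.831552) = -0.20673792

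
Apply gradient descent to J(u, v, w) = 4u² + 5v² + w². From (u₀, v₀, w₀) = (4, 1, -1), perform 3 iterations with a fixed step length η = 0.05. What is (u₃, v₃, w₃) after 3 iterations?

∇J = (8u, 10v, 2w)
(u₁, v₁, w₁) = (4, 1, -1) − 0.05·(32, 10, -2) = (2.4, 0.5, -0.9)
(u₂, v₂, w₂) = (2.4, 0.5, -0.9) − 0.05·(19.2, 5, -1.8) = (1.44, 0.25, -0.81)
(u₃, v₃, w₃) = (1.44, 0.25, -0.81) − 0.05·(11.52, 2.5, -1.62) = (0.864, 0.125, -0.729)

(0.864, 0.125, -0.729)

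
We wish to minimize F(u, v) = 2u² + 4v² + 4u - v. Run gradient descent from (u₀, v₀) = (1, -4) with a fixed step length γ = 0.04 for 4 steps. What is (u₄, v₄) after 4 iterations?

(-0.00425728, -0.75698176)

∇F = (4u + 4, 8v - 1)
Step 1: at (1, -4), ∇F = (8, -33) → (1, -4) − 0.04·(8, -33) = (0.68, -2.68)
Step 2: at (0.68, -2.68), ∇F = (6.72, -22.44) → (0.68, -2.68) − 0.04·(6.72, -22.44) = (0.4112, -1.7824)
Step 3: at (0.4112, -1.7824), ∇F = (5.6448, -15.2592) → (0.4112, -1.7824) − 0.04·(5.6448, -15.2592) = (0.185408, -1.172032)
Step 4: at (0.185408, -1.172032), ∇F = (4.741632, -10.376256) → (0.185408, -1.172032) − 0.04·(4.741632, -10.376256) = (-0.00425728, -0.75698176)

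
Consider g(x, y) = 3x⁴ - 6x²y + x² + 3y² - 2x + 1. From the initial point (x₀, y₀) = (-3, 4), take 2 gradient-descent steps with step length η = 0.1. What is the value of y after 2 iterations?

∇g = (12x³ - 12xy + 2x - 2, -6x² + 6y)
Step 1: at (-3, 4), ∇g = (-188, -30) → (-3, 4) − 0.1·(-188, -30) = (15.8, 7)
Step 2: at (15.8, 7), ∇g = (46034.144, -1455.84) → (15.8, 7) − 0.1·(46034.144, -1455.84) = (-4587.6144, 152.584)
y = 152.584

152.584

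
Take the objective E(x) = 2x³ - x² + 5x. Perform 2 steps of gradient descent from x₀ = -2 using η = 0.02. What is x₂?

E′(x) = 6x² - 2x + 5
Step 1: E′(-2) = 33; x₁ = -2 − 0.02·33 = -2.66
Step 2: E′(-2.66) = 52.7736; x₂ = -2.66 − 0.02·52.7736 = -3.715472

-3.715472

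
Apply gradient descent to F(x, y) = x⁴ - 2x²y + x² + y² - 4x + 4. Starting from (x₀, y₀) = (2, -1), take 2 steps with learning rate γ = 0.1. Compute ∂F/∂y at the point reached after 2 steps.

∇F = (4x³ - 4xy + 2x - 4, -2x² + 2y)
Step 1: at (2, -1), ∇F = (40, -10) → (2, -1) − 0.1·(40, -10) = (-2, 0)
Step 2: at (-2, 0), ∇F = (-40, -8) → (-2, 0) − 0.1·(-40, -8) = (2, 0.8)
∂F/∂y at (2, 0.8) = -6.4

-6.4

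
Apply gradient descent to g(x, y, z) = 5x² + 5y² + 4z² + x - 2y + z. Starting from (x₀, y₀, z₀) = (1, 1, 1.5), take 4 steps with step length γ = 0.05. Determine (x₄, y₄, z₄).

(-0.03125, 0.25, 0.0856)

∇g = (10x + 1, 10y - 2, 8z + 1)
Step 1: at (1, 1, 1.5), ∇g = (11, 8, 13) → (1, 1, 1.5) − 0.05·(11, 8, 13) = (0.45, 0.6, 0.85)
Step 2: at (0.45, 0.6, 0.85), ∇g = (5.5, 4, 7.8) → (0.45, 0.6, 0.85) − 0.05·(5.5, 4, 7.8) = (0.175, 0.4, 0.46)
Step 3: at (0.175, 0.4, 0.46), ∇g = (2.75, 2, 4.68) → (0.175, 0.4, 0.46) − 0.05·(2.75, 2, 4.68) = (0.0375, 0.3, 0.226)
Step 4: at (0.0375, 0.3, 0.226), ∇g = (1.375, 1, 2.808) → (0.0375, 0.3, 0.226) − 0.05·(1.375, 1, 2.808) = (-0.03125, 0.25, 0.0856)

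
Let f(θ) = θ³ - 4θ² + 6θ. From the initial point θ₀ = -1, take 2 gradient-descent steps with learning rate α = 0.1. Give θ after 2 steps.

f′(θ) = 3θ² - 8θ + 6
Step 1: f′(-1) = 17; θ₁ = -1 − 0.1·17 = -2.7
Step 2: f′(-2.7) = 49.47; θ₂ = -2.7 − 0.1·49.47 = -7.647

-7.647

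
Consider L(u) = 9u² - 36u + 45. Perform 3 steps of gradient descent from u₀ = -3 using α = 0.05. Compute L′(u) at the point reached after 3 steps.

L′(u) = 18u - 36
u₁ = -3 − 0.05·(-90) = 1.5
u₂ = 1.5 − 0.05·(-9) = 1.95
u₃ = 1.95 − 0.05·(-0.9) = 1.995
L′(u) at (1.995) = -0.09

-0.09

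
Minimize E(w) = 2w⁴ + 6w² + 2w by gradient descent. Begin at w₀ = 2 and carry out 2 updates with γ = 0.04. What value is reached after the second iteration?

E′(w) = 8w³ + 12w + 2
Step 1: E′(2) = 90; w₁ = 2 − 0.04·90 = -1.6
Step 2: E′(-1.6) = -49.968; w₂ = -1.6 − 0.04·(-49.968) = 0.39872

0.39872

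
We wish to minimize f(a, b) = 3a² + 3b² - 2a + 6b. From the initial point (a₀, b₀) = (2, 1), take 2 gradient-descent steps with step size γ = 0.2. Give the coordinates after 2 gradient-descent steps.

(0.4, -0.92)

∇f = (6a - 2, 6b + 6)
Step 1: at (2, 1), ∇f = (10, 12) → (2, 1) − 0.2·(10, 12) = (0, -1.4)
Step 2: at (0, -1.4), ∇f = (-2, -2.4) → (0, -1.4) − 0.2·(-2, -2.4) = (0.4, -0.92)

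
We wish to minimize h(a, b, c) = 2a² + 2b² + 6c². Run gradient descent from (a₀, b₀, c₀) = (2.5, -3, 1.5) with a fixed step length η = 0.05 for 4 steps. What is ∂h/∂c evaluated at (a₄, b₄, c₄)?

0.4608

∇h = (4a, 4b, 12c)
Step 1: at (2.5, -3, 1.5), ∇h = (10, -12, 18) → (2.5, -3, 1.5) − 0.05·(10, -12, 18) = (2, -2.4, 0.6)
Step 2: at (2, -2.4, 0.6), ∇h = (8, -9.6, 7.2) → (2, -2.4, 0.6) − 0.05·(8, -9.6, 7.2) = (1.6, -1.92, 0.24)
Step 3: at (1.6, -1.92, 0.24), ∇h = (6.4, -7.68, 2.88) → (1.6, -1.92, 0.24) − 0.05·(6.4, -7.68, 2.88) = (1.28, -1.536, 0.096)
Step 4: at (1.28, -1.536, 0.096), ∇h = (5.12, -6.144, 1.152) → (1.28, -1.536, 0.096) − 0.05·(5.12, -6.144, 1.152) = (1.024, -1.2288, 0.0384)
∂h/∂c at (1.024, -1.2288, 0.0384) = 0.4608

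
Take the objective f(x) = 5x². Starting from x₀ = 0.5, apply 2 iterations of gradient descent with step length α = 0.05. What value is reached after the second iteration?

f′(x) = 10x
Step 1: f′(0.5) = 5; x₁ = 0.5 − 0.05·5 = 0.25
Step 2: f′(0.25) = 2.5; x₂ = 0.25 − 0.05·2.5 = 0.125

0.125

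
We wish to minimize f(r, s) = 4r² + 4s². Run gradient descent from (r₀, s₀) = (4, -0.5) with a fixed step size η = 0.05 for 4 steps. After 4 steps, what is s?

-0.0648

∇f = (8r, 8s)
(r₁, s₁) = (4, -0.5) − 0.05·(32, -4) = (2.4, -0.3)
(r₂, s₂) = (2.4, -0.3) − 0.05·(19.2, -2.4) = (1.44, -0.18)
(r₃, s₃) = (1.44, -0.18) − 0.05·(11.52, -1.44) = (0.864, -0.108)
(r₄, s₄) = (0.864, -0.108) − 0.05·(6.912, -0.864) = (0.5184, -0.0648)
s = -0.0648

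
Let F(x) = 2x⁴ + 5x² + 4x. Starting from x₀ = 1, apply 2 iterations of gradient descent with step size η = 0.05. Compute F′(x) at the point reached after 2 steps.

F′(x) = 8x³ + 10x + 4
x₁ = 1 − 0.05·22 = -0.1
x₂ = -0.1 − 0.05·2.992 = -0.2496
F′(x) at (-0.2496) = 1.379599040512

1.379599040512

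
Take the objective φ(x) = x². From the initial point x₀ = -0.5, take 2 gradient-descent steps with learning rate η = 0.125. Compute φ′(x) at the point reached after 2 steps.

φ′(x) = 2x
Step 1: φ′(-0.5) = -1; x₁ = -0.5 − 0.125·(-1) = -0.375
Step 2: φ′(-0.375) = -0.75; x₂ = -0.375 − 0.125·(-0.75) = -0.28125
φ′(x) at (-0.28125) = -0.5625

-0.5625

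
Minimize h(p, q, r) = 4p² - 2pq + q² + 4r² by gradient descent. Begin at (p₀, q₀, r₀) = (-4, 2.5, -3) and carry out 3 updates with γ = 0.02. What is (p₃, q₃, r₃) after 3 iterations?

(-2.144192, 1.833248, -1.778112)

∇h = (8p - 2q, -2p + 2q, 8r)
Step 1: at (-4, 2.5, -3), ∇h = (-37, 13, -24) → (-4, 2.5, -3) − 0.02·(-37, 13, -24) = (-3.26, 2.24, -2.52)
Step 2: at (-3.26, 2.24, -2.52), ∇h = (-30.56, 11, -20.16) → (-3.26, 2.24, -2.52) − 0.02·(-30.56, 11, -20.16) = (-2.6488, 2.02, -2.1168)
Step 3: at (-2.6488, 2.02, -2.1168), ∇h = (-25.2304, 9.3376, -16.9344) → (-2.6488, 2.02, -2.1168) − 0.02·(-25.2304, 9.3376, -16.9344) = (-2.144192, 1.833248, -1.778112)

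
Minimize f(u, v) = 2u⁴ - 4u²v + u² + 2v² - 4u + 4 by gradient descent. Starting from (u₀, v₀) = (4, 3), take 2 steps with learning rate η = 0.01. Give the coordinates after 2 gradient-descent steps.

∇f = (8u³ - 8uv + 2u - 4, -4u² + 4v)
Step 1: at (4, 3), ∇f = (420, -52) → (4, 3) − 0.01·(420, -52) = (-0.2, 3.52)
Step 2: at (-0.2, 3.52), ∇f = (1.168, 13.92) → (-0.2, 3.52) − 0.01·(1.168, 13.92) = (-0.21168, 3.3808)

(-0.21168, 3.3808)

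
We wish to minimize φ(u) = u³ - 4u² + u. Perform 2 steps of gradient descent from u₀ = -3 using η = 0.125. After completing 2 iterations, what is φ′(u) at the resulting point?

8841.8154296875

φ′(u) = 3u² - 8u + 1
u₁ = -3 − 0.125·52 = -9.5
u₂ = -9.5 − 0.125·347.75 = -52.96875
φ′(u) at (-52.96875) = 8841.8154296875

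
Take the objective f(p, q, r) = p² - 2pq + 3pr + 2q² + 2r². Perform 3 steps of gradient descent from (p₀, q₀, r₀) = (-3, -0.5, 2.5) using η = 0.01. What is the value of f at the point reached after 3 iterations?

∇f = (2p - 2q + 3r, -2p + 4q, 3p + 4r)
(p₁, q₁, r₁) = (-3, -0.5, 2.5) − 0.01·(2.5, 4, 1) = (-3.025, -0.54, 2.49)
(p₂, q₂, r₂) = (-3.025, -0.54, 2.49) − 0.01·(2.5, 3.89, 0.885) = (-3.05, -0.5789, 2.48115)
(p₃, q₃, r₃) = (-3.05, -0.5789, 2.48115) − 0.01·(2.50125, 3.7844, 0.7746) = (-3.0750125, -0.616744, 2.473404)
f(-3.0750125, -0.616744, 2.473404) = -4.15833277858975

-4.15833277858975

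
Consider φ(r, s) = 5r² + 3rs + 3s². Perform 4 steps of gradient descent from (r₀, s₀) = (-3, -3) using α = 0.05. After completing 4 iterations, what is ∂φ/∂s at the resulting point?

-2.45581875

∇φ = (10r + 3s, 3r + 6s)
Step 1: at (-3, -3), ∇φ = (-39, -27) → (-3, -3) − 0.05·(-39, -27) = (-1.05, -1.65)
Step 2: at (-1.05, -1.65), ∇φ = (-15.45, -13.05) → (-1.05, -1.65) − 0.05·(-15.45, -13.05) = (-0.2775, -0.9975)
Step 3: at (-0.2775, -0.9975), ∇φ = (-5.7675, -6.8175) → (-0.2775, -0.9975) − 0.05·(-5.7675, -6.8175) = (0.010875, -0.656625)
Step 4: at (0.010875, -0.656625), ∇φ = (-1.861125, -3.907125) → (0.010875, -0.656625) − 0.05·(-1.861125, -3.907125) = (0.10393125, -0.46126875)
∂φ/∂s at (0.10393125, -0.46126875) = -2.45581875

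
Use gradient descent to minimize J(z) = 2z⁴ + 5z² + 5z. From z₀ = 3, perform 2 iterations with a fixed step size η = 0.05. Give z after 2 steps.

343.36855

J′(z) = 8z³ + 10z + 5
z₁ = 3 − 0.05·251 = -9.55
z₂ = -9.55 − 0.05·(-7058.371) = 343.36855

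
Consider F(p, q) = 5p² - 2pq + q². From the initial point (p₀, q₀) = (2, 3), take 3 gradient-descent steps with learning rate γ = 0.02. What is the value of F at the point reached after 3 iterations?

9.26192551936

∇F = (10p - 2q, -2p + 2q)
Step 1: at (2, 3), ∇F = (14, 2) → (2, 3) − 0.02·(14, 2) = (1.72, 2.96)
Step 2: at (1.72, 2.96), ∇F = (11.28, 2.48) → (1.72, 2.96) − 0.02·(11.28, 2.48) = (1.4944, 2.9104)
Step 3: at (1.4944, 2.9104), ∇F = (9.1232, 2.832) → (1.4944, 2.9104) − 0.02·(9.1232, 2.832) = (1.311936, 2.85376)
F(1.311936, 2.85376) = 9.26192551936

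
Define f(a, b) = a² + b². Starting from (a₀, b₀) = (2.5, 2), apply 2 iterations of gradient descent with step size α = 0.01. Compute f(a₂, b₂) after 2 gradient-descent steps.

9.45427364

∇f = (2a, 2b)
(a₁, b₁) = (2.5, 2) − 0.01·(5, 4) = (2.45, 1.96)
(a₂, b₂) = (2.45, 1.96) − 0.01·(4.9, 3.92) = (2.401, 1.9208)
f(2.401, 1.9208) = 9.45427364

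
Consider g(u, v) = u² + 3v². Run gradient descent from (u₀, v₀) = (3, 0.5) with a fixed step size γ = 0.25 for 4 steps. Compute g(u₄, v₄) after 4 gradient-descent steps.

∇g = (2u, 6v)
Step 1: at (3, 0.5), ∇g = (6, 3) → (3, 0.5) − 0.25·(6, 3) = (1.5, -0.25)
Step 2: at (1.5, -0.25), ∇g = (3, -1.5) → (1.5, -0.25) − 0.25·(3, -1.5) = (0.75, 0.125)
Step 3: at (0.75, 0.125), ∇g = (1.5, 0.75) → (0.75, 0.125) − 0.25·(1.5, 0.75) = (0.375, -0.0625)
Step 4: at (0.375, -0.0625), ∇g = (0.75, -0.375) → (0.375, -0.0625) − 0.25·(0.75, -0.375) = (0.1875, 0.03125)
g(0.1875, 0.03125) = 0.0380859375

0.0380859375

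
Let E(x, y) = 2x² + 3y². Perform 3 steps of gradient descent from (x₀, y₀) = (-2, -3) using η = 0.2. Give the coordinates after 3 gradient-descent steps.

∇E = (4x, 6y)
Step 1: at (-2, -3), ∇E = (-8, -18) → (-2, -3) − 0.2·(-8, -18) = (-0.4, 0.6)
Step 2: at (-0.4, 0.6), ∇E = (-1.6, 3.6) → (-0.4, 0.6) − 0.2·(-1.6, 3.6) = (-0.08, -0.12)
Step 3: at (-0.08, -0.12), ∇E = (-0.32, -0.72) → (-0.08, -0.12) − 0.2·(-0.32, -0.72) = (-0.016, 0.024)

(-0.016, 0.024)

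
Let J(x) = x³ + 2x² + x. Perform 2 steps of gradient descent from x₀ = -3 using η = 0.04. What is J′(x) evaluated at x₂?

48.169223258112

J′(x) = 3x² + 4x + 1
x₁ = -3 − 0.04·16 = -3.64
x₂ = -3.64 − 0.04·26.1888 = -4.687552
J′(x) at (-4.687552) = 48.169223258112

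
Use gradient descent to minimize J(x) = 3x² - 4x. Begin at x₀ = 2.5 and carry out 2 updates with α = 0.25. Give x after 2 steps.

1.125

J′(x) = 6x - 4
Step 1: J′(2.5) = 11; x₁ = 2.5 − 0.25·11 = -0.25
Step 2: J′(-0.25) = -5.5; x₂ = -0.25 − 0.25·(-5.5) = 1.125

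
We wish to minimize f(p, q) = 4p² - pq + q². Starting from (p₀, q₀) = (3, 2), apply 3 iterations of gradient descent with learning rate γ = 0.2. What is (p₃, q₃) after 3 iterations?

(-0.56, 0.72)

∇f = (8p - q, -p + 2q)
(p₁, q₁) = (3, 2) − 0.2·(22, 1) = (-1.4, 1.8)
(p₂, q₂) = (-1.4, 1.8) − 0.2·(-13, 5) = (1.2, 0.8)
(p₃, q₃) = (1.2, 0.8) − 0.2·(8.8, 0.4) = (-0.56, 0.72)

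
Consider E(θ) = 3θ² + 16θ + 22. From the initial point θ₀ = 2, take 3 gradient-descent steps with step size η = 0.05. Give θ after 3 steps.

E′(θ) = 6θ + 16
Step 1: E′(2) = 28; θ₁ = 2 − 0.05·28 = 0.6
Step 2: E′(0.6) = 19.6; θ₂ = 0.6 − 0.05·19.6 = -0.38
Step 3: E′(-0.38) = 13.72; θ₃ = -0.38 − 0.05·13.72 = -1.066

-1.066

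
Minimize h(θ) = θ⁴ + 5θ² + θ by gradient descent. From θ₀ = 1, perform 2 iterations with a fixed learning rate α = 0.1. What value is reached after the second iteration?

h′(θ) = 4θ³ + 10θ + 1
Step 1: h′(1) = 15; θ₁ = 1 − 0.1·15 = -0.5
Step 2: h′(-0.5) = -4.5; θ₂ = -0.5 − 0.1·(-4.5) = -0.05

-0.05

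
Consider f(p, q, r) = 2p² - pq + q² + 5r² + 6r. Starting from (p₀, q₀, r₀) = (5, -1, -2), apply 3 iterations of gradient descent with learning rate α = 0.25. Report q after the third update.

0.203125

∇f = (4p - q, -p + 2q, 10r + 6)
Step 1: at (5, -1, -2), ∇f = (21, -7, -14) → (5, -1, -2) − 0.25·(21, -7, -14) = (-0.25, 0.75, 1.5)
Step 2: at (-0.25, 0.75, 1.5), ∇f = (-1.75, 1.75, 21) → (-0.25, 0.75, 1.5) − 0.25·(-1.75, 1.75, 21) = (0.1875, 0.3125, -3.75)
Step 3: at (0.1875, 0.3125, -3.75), ∇f = (0.4375, 0.4375, -31.5) → (0.1875, 0.3125, -3.75) − 0.25·(0.4375, 0.4375, -31.5) = (0.078125, 0.203125, 4.125)
q = 0.203125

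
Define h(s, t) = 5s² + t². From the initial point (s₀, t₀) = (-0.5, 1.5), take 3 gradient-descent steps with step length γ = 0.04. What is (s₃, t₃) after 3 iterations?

∇h = (10s, 2t)
Step 1: at (-0.5, 1.5), ∇h = (-5, 3) → (-0.5, 1.5) − 0.04·(-5, 3) = (-0.3, 1.38)
Step 2: at (-0.3, 1.38), ∇h = (-3, 2.76) → (-0.3, 1.38) − 0.04·(-3, 2.76) = (-0.18, 1.2696)
Step 3: at (-0.18, 1.2696), ∇h = (-1.8, 2.5392) → (-0.18, 1.2696) − 0.04·(-1.8, 2.5392) = (-0.108, 1.168032)

(-0.108, 1.168032)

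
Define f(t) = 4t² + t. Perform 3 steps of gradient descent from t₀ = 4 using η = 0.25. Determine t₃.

f′(t) = 8t + 1
t₁ = 4 − 0.25·33 = -4.25
t₂ = -4.25 − 0.25·(-33) = 4
t₃ = 4 − 0.25·33 = -4.25

-4.25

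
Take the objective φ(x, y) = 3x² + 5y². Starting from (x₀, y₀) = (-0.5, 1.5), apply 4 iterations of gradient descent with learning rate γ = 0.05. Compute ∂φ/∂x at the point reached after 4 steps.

∇φ = (6x, 10y)
(x₁, y₁) = (-0.5, 1.5) − 0.05·(-3, 15) = (-0.35, 0.75)
(x₂, y₂) = (-0.35, 0.75) − 0.05·(-2.1, 7.5) = (-0.245, 0.375)
(x₃, y₃) = (-0.245, 0.375) − 0.05·(-1.47, 3.75) = (-0.1715, 0.1875)
(x₄, y₄) = (-0.1715, 0.1875) − 0.05·(-1.029, 1.875) = (-0.12005, 0.09375)
∂φ/∂x at (-0.12005, 0.09375) = -0.7203

-0.7203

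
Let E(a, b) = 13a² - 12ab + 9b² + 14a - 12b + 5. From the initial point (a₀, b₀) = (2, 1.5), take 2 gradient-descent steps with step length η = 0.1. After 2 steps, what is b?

-4.08

∇E = (26a - 12b + 14, -12a + 18b - 12)
(a₁, b₁) = (2, 1.5) − 0.1·(48, -9) = (-2.8, 2.4)
(a₂, b₂) = (-2.8, 2.4) − 0.1·(-87.6, 64.8) = (5.96, -4.08)
b = -4.08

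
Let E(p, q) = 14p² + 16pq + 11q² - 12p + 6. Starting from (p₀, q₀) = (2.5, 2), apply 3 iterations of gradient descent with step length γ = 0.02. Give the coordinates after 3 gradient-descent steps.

∇E = (28p + 16q - 12, 16p + 22q)
(p₁, q₁) = (2.5, 2) − 0.02·(90, 84) = (0.7, 0.32)
(p₂, q₂) = (0.7, 0.32) − 0.02·(12.72, 18.24) = (0.4456, -0.0448)
(p₃, q₃) = (0.4456, -0.0448) − 0.02·(-0.24, 6.144) = (0.4504, -0.16768)

(0.4504, -0.16768)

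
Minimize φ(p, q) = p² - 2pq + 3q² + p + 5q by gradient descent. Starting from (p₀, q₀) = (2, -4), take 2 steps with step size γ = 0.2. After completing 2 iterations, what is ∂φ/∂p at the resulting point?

3.08

∇φ = (2p - 2q + 1, -2p + 6q + 5)
(p₁, q₁) = (2, -4) − 0.2·(13, -23) = (-0.6, 0.6)
(p₂, q₂) = (-0.6, 0.6) − 0.2·(-1.4, 9.8) = (-0.32, -1.36)
∂φ/∂p at (-0.32, -1.36) = 3.08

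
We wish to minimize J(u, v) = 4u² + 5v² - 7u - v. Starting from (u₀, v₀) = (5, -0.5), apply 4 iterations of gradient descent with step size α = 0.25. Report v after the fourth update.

∇J = (8u - 7, 10v - 1)
(u₁, v₁) = (5, -0.5) − 0.25·(33, -6) = (-3.25, 1)
(u₂, v₂) = (-3.25, 1) − 0.25·(-33, 9) = (5, -1.25)
(u₃, v₃) = (5, -1.25) − 0.25·(33, -13.5) = (-3.25, 2.125)
(u₄, v₄) = (-3.25, 2.125) − 0.25·(-33, 20.25) = (5, -2.9375)
v = -2.9375

-2.9375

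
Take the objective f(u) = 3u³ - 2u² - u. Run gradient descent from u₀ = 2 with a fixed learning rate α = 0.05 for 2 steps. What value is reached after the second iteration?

f′(u) = 9u² - 4u - 1
Step 1: f′(2) = 27; u₁ = 2 − 0.05·27 = 0.65
Step 2: f′(0.65) = 0.2025; u₂ = 0.65 − 0.05·0.2025 = 0.639875

0.639875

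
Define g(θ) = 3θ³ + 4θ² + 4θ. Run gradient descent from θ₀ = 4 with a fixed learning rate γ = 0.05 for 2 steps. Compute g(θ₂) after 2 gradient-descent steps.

g′(θ) = 9θ² + 8θ + 4
θ₁ = 4 − 0.05·180 = -5
θ₂ = -5 − 0.05·189 = -14.45
g(-14.45) = -8274.178375

-8274.178375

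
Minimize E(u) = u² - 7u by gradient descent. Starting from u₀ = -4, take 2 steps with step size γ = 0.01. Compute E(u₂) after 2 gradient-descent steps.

39.633209

E′(u) = 2u - 7
Step 1: E′(-4) = -15; u₁ = -4 − 0.01·(-15) = -3.85
Step 2: E′(-3.85) = -14.7; u₂ = -3.85 − 0.01·(-14.7) = -3.703
E(-3.703) = 39.633209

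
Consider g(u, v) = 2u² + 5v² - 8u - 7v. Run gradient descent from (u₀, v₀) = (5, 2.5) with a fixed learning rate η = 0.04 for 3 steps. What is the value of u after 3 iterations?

3.778112

∇g = (4u - 8, 10v - 7)
Step 1: at (5, 2.5), ∇g = (12, 18) → (5, 2.5) − 0.04·(12, 18) = (4.52, 1.78)
Step 2: at (4.52, 1.78), ∇g = (10.08, 10.8) → (4.52, 1.78) − 0.04·(10.08, 10.8) = (4.1168, 1.348)
Step 3: at (4.1168, 1.348), ∇g = (8.4672, 6.48) → (4.1168, 1.348) − 0.04·(8.4672, 6.48) = (3.778112, 1.0888)
u = 3.778112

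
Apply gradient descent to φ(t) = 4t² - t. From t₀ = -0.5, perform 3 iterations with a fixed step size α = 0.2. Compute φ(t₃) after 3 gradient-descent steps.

φ′(t) = 8t - 1
Step 1: φ′(-0.5) = -5; t₁ = -0.5 − 0.2·(-5) = 0.5
Step 2: φ′(0.5) = 3; t₂ = 0.5 − 0.2·3 = -0.1
Step 3: φ′(-0.1) = -1.8; t₃ = -0.1 − 0.2·(-1.8) = 0.26
φ(0.26) = 0.0104

0.0104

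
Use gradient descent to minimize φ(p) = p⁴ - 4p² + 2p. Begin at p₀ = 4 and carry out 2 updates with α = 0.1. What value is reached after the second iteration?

2540.2624

φ′(p) = 4p³ - 8p + 2
Step 1: φ′(4) = 226; p₁ = 4 − 0.1·226 = -18.6
Step 2: φ′(-18.6) = -25588.624; p₂ = -18.6 − 0.1·(-25588.624) = 2540.2624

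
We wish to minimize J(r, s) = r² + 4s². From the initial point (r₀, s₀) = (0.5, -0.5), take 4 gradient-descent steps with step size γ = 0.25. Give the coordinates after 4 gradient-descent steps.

(0.03125, -0.5)

∇J = (2r, 8s)
Step 1: at (0.5, -0.5), ∇J = (1, -4) → (0.5, -0.5) − 0.25·(1, -4) = (0.25, 0.5)
Step 2: at (0.25, 0.5), ∇J = (0.5, 4) → (0.25, 0.5) − 0.25·(0.5, 4) = (0.125, -0.5)
Step 3: at (0.125, -0.5), ∇J = (0.25, -4) → (0.125, -0.5) − 0.25·(0.25, -4) = (0.0625, 0.5)
Step 4: at (0.0625, 0.5), ∇J = (0.125, 4) → (0.0625, 0.5) − 0.25·(0.125, 4) = (0.03125, -0.5)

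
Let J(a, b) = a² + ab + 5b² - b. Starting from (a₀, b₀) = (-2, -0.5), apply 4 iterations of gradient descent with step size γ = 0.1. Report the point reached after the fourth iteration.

(-0.8559, 0.20415)

∇J = (2a + b, a + 10b - 1)
(a₁, b₁) = (-2, -0.5) − 0.1·(-4.5, -8) = (-1.55, 0.3)
(a₂, b₂) = (-1.55, 0.3) − 0.1·(-2.8, 0.45) = (-1.27, 0.255)
(a₃, b₃) = (-1.27, 0.255) − 0.1·(-2.285, 0.28) = (-1.0415, 0.227)
(a₄, b₄) = (-1.0415, 0.227) − 0.1·(-1.856, 0.2285) = (-0.8559, 0.20415)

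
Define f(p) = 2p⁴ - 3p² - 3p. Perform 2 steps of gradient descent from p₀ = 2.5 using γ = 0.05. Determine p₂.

5.70465

f′(p) = 8p³ - 6p - 3
p₁ = 2.5 − 0.05·107 = -2.85
p₂ = -2.85 − 0.05·(-171.093) = 5.70465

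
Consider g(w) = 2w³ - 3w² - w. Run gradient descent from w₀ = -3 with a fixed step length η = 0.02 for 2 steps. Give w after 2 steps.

g′(w) = 6w² - 6w - 1
Step 1: g′(-3) = 71; w₁ = -3 − 0.02·71 = -4.42
Step 2: g′(-4.42) = 142.7384; w₂ = -4.42 − 0.02·142.7384 = -7.274768

-7.274768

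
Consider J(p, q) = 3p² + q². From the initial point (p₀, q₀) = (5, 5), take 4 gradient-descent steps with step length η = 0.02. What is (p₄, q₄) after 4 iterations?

∇J = (6p, 2q)
Step 1: at (5, 5), ∇J = (30, 10) → (5, 5) − 0.02·(30, 10) = (4.4, 4.8)
Step 2: at (4.4, 4.8), ∇J = (26.4, 9.6) → (4.4, 4.8) − 0.02·(26.4, 9.6) = (3.872, 4.608)
Step 3: at (3.872, 4.608), ∇J = (23.232, 9.216) → (3.872, 4.608) − 0.02·(23.232, 9.216) = (3.40736, 4.42368)
Step 4: at (3.40736, 4.42368), ∇J = (20.44416, 8.84736) → (3.40736, 4.42368) − 0.02·(20.44416, 8.84736) = (2.9984768, 4.2467328)

(2.9984768, 4.2467328)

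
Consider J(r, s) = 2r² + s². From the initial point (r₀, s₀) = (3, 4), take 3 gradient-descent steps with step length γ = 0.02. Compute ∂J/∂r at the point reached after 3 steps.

9.344256

∇J = (4r, 2s)
(r₁, s₁) = (3, 4) − 0.02·(12, 8) = (2.76, 3.84)
(r₂, s₂) = (2.76, 3.84) − 0.02·(11.04, 7.68) = (2.5392, 3.6864)
(r₃, s₃) = (2.5392, 3.6864) − 0.02·(10.1568, 7.3728) = (2.336064, 3.538944)
∂J/∂r at (2.336064, 3.538944) = 9.344256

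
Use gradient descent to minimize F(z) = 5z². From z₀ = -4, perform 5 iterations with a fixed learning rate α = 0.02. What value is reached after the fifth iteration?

F′(z) = 10z
Step 1: F′(-4) = -40; z₁ = -4 − 0.02·(-40) = -3.2
Step 2: F′(-3.2) = -32; z₂ = -3.2 − 0.02·(-32) = -2.56
Step 3: F′(-2.56) = -25.6; z₃ = -2.56 − 0.02·(-25.6) = -2.048
Step 4: F′(-2.048) = -20.48; z₄ = -2.048 − 0.02·(-20.48) = -1.6384
Step 5: F′(-1.6384) = -16.384; z₅ = -1.6384 − 0.02·(-16.384) = -1.31072

-1.31072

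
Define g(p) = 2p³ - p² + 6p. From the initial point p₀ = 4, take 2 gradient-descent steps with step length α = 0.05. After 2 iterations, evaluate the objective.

g′(p) = 6p² - 2p + 6
Step 1: g′(4) = 94; p₁ = 4 − 0.05·94 = -0.7
Step 2: g′(-0.7) = 10.34; p₂ = -0.7 − 0.05·10.34 = -1.217
g(-1.217) = -12.388059626

-12.388059626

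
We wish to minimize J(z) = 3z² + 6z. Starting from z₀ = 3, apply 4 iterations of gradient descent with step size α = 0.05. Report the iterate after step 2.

0.96

J′(z) = 6z + 6
z₁ = 3 − 0.05·24 = 1.8
z₂ = 1.8 − 0.05·16.8 = 0.96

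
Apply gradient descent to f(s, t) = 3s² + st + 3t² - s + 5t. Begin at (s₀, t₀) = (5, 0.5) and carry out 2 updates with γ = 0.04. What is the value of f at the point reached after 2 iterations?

20.540288

∇f = (6s + t - 1, s + 6t + 5)
Step 1: at (5, 0.5), ∇f = (29.5, 13) → (5, 0.5) − 0.04·(29.5, 13) = (3.82, -0.02)
Step 2: at (3.82, -0.02), ∇f = (21.9, 8.7) → (3.82, -0.02) − 0.04·(21.9, 8.7) = (2.944, -0.368)
f(2.944, -0.368) = 20.540288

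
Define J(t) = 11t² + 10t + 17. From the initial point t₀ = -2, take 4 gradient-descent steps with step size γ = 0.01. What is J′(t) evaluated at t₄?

-12.58511904

J′(t) = 22t + 10
Step 1: J′(-2) = -34; t₁ = -2 − 0.01·(-34) = -1.66
Step 2: J′(-1.66) = -26.52; t₂ = -1.66 − 0.01·(-26.52) = -1.3948
Step 3: J′(-1.3948) = -20.6856; t₃ = -1.3948 − 0.01·(-20.6856) = -1.187944
Step 4: J′(-1.187944) = -16.134768; t₄ = -1.187944 − 0.01·(-16.134768) = -1.02659632
J′(t) at (-1.02659632) = -12.58511904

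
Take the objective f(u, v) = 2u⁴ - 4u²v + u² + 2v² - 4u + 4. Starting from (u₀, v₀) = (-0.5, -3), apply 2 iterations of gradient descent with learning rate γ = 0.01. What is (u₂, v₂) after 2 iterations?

∇f = (8u³ - 8uv + 2u - 4, -4u² + 4v)
Step 1: at (-0.5, -3), ∇f = (-18, -13) → (-0.5, -3) − 0.01·(-18, -13) = (-0.32, -2.87)
Step 2: at (-0.32, -2.87), ∇f = (-12.249344, -11.8896) → (-0.32, -2.87) − 0.01·(-12.249344, -11.8896) = (-0.19750656, -2.751104)

(-0.19750656, -2.751104)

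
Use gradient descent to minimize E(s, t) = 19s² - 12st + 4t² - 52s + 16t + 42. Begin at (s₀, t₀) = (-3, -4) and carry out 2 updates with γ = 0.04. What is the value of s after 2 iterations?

∇E = (38s - 12t - 52, -12s + 8t + 16)
(s₁, t₁) = (-3, -4) − 0.04·(-118, 20) = (1.72, -4.8)
(s₂, t₂) = (1.72, -4.8) − 0.04·(70.96, -43.04) = (-1.1184, -3.0784)
s = -1.1184

-1.1184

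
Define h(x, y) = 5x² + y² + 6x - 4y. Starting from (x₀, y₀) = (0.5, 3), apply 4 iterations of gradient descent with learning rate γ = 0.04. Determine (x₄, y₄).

(-0.45744, 2.71639296)

∇h = (10x + 6, 2y - 4)
(x₁, y₁) = (0.5, 3) − 0.04·(11, 2) = (0.06, 2.92)
(x₂, y₂) = (0.06, 2.92) − 0.04·(6.6, 1.84) = (-0.204, 2.8464)
(x₃, y₃) = (-0.204, 2.8464) − 0.04·(3.96, 1.6928) = (-0.3624, 2.778688)
(x₄, y₄) = (-0.3624, 2.778688) − 0.04·(2.376, 1.557376) = (-0.45744, 2.71639296)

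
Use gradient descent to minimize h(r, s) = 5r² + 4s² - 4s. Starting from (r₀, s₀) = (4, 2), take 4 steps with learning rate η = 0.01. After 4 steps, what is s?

∇h = (10r, 8s - 4)
Step 1: at (4, 2), ∇h = (40, 12) → (4, 2) − 0.01·(40, 12) = (3.6, 1.88)
Step 2: at (3.6, 1.88), ∇h = (36, 11.04) → (3.6, 1.88) − 0.01·(36, 11.04) = (3.24, 1.7696)
Step 3: at (3.24, 1.7696), ∇h = (32.4, 10.1568) → (3.24, 1.7696) − 0.01·(32.4, 10.1568) = (2.916, 1.668032)
Step 4: at (2.916, 1.668032), ∇h = (29.16, 9.344256) → (2.916, 1.668032) − 0.01·(29.16, 9.344256) = (2.6244, 1.57458944)
s = 1.57458944

1.57458944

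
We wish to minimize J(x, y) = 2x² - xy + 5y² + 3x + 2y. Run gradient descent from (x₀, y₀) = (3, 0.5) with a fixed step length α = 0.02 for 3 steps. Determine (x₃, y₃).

(2.193276, 0.288992)

∇J = (4x - y + 3, -x + 10y + 2)
Step 1: at (3, 0.5), ∇J = (14.5, 4) → (3, 0.5) − 0.02·(14.5, 4) = (2.71, 0.42)
Step 2: at (2.71, 0.42), ∇J = (13.42, 3.49) → (2.71, 0.42) − 0.02·(13.42, 3.49) = (2.4416, 0.3502)
Step 3: at (2.4416, 0.3502), ∇J = (12.4162, 3.0604) → (2.4416, 0.3502) − 0.02·(12.4162, 3.0604) = (2.193276, 0.288992)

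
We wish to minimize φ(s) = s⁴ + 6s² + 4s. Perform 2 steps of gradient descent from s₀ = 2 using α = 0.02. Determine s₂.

φ′(s) = 4s³ + 12s + 4
Step 1: φ′(2) = 60; s₁ = 2 − 0.02·60 = 0.8
Step 2: φ′(0.8) = 15.648; s₂ = 0.8 − 0.02·15.648 = 0.48704

0.48704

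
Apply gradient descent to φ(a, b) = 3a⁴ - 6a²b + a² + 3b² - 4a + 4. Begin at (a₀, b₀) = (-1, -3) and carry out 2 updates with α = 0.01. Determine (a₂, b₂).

∇φ = (12a³ - 12ab + 2a - 4, -6a² + 6b)
Step 1: at (-1, -3), ∇φ = (-54, -24) → (-1, -3) − 0.01·(-54, -24) = (-0.46, -2.76)
Step 2: at (-0.46, -2.76), ∇φ = (-21.323232, -17.8296) → (-0.46, -2.76) − 0.01·(-21.323232, -17.8296) = (-0.24676768, -2.581704)

(-0.24676768, -2.581704)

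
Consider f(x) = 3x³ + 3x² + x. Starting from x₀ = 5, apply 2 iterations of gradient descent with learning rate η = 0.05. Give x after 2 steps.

f′(x) = 9x² + 6x + 1
x₁ = 5 − 0.05·256 = -7.8
x₂ = -7.8 − 0.05·501.76 = -32.888

-32.888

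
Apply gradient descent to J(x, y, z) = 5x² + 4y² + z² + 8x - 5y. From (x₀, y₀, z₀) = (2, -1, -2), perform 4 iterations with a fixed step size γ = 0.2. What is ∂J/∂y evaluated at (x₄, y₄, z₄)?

-1.6848

∇J = (10x + 8, 8y - 5, 2z)
Step 1: at (2, -1, -2), ∇J = (28, -13, -4) → (2, -1, -2) − 0.2·(28, -13, -4) = (-3.6, 1.6, -1.2)
Step 2: at (-3.6, 1.6, -1.2), ∇J = (-28, 7.8, -2.4) → (-3.6, 1.6, -1.2) − 0.2·(-28, 7.8, -2.4) = (2, 0.04, -0.72)
Step 3: at (2, 0.04, -0.72), ∇J = (28, -4.68, -1.44) → (2, 0.04, -0.72) − 0.2·(28, -4.68, -1.44) = (-3.6, 0.976, -0.432)
Step 4: at (-3.6, 0.976, -0.432), ∇J = (-28, 2.808, -0.864) → (-3.6, 0.976, -0.432) − 0.2·(-28, 2.808, -0.864) = (2, 0.4144, -0.2592)
∂J/∂y at (2, 0.4144, -0.2592) = -1.6848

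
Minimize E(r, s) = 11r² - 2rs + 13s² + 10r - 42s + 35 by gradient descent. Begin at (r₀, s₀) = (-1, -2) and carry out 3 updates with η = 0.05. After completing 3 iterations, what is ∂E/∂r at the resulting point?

∇E = (22r - 2s + 10, -2r + 26s - 42)
(r₁, s₁) = (-1, -2) − 0.05·(-8, -92) = (-0.6, 2.6)
(r₂, s₂) = (-0.6, 2.6) − 0.05·(-8.4, 26.8) = (-0.18, 1.26)
(r₃, s₃) = (-0.18, 1.26) − 0.05·(3.52, -8.88) = (-0.356, 1.704)
∂E/∂r at (-0.356, 1.704) = -1.24

-1.24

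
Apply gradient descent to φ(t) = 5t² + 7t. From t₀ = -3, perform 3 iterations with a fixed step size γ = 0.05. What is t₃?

φ′(t) = 10t + 7
t₁ = -3 − 0.05·(-23) = -1.85
t₂ = -1.85 − 0.05·(-11.5) = -1.275
t₃ = -1.275 − 0.05·(-5.75) = -0.9875

-0.9875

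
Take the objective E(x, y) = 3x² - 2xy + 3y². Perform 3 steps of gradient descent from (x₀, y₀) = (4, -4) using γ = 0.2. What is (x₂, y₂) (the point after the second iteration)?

∇E = (6x - 2y, -2x + 6y)
(x₁, y₁) = (4, -4) − 0.2·(32, -32) = (-2.4, 2.4)
(x₂, y₂) = (-2.4, 2.4) − 0.2·(-19.2, 19.2) = (1.44, -1.44)

(1.44, -1.44)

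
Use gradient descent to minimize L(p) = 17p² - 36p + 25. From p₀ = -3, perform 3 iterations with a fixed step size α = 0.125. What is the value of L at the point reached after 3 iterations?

L′(p) = 34p - 36
p₁ = -3 − 0.125·(-138) = 14.25
p₂ = 14.25 − 0.125·448.5 = -41.8125
p₃ = -41.8125 − 0.125·(-1457.625) = 140.390625
L(140.390625) = 330032.906494140625

330032.906494140625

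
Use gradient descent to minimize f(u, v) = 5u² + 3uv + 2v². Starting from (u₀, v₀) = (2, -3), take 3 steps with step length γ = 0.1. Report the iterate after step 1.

(0.9, -2.4)

∇f = (10u + 3v, 3u + 4v)
Step 1: at (2, -3), ∇f = (11, -6) → (2, -3) − 0.1·(11, -6) = (0.9, -2.4)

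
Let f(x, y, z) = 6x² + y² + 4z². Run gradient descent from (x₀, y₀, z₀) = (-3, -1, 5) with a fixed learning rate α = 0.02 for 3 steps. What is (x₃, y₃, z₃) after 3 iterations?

(-1.316928, -0.884736, 2.96352)

∇f = (12x, 2y, 8z)
(x₁, y₁, z₁) = (-3, -1, 5) − 0.02·(-36, -2, 40) = (-2.28, -0.96, 4.2)
(x₂, y₂, z₂) = (-2.28, -0.96, 4.2) − 0.02·(-27.36, -1.92, 33.6) = (-1.7328, -0.9216, 3.528)
(x₃, y₃, z₃) = (-1.7328, -0.9216, 3.528) − 0.02·(-20.7936, -1.8432, 28.224) = (-1.316928, -0.884736, 2.96352)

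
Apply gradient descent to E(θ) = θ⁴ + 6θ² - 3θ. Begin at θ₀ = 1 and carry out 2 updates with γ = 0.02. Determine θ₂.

0.58998208

E′(θ) = 4θ³ + 12θ - 3
Step 1: E′(1) = 13; θ₁ = 1 − 0.02·13 = 0.74
Step 2: E′(0.74) = 7.500896; θ₂ = 0.74 − 0.02·7.500896 = 0.58998208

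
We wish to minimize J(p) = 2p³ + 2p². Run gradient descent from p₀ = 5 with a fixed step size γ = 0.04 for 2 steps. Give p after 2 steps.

-2.2896

J′(p) = 6p² + 4p
Step 1: J′(5) = 170; p₁ = 5 − 0.04·170 = -1.8
Step 2: J′(-1.8) = 12.24; p₂ = -1.8 − 0.04·12.24 = -2.2896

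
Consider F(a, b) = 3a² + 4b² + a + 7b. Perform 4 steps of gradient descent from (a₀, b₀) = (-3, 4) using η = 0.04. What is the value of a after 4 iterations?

∇F = (6a + 1, 8b + 7)
Step 1: at (-3, 4), ∇F = (-17, 39) → (-3, 4) − 0.04·(-17, 39) = (-2.32, 2.44)
Step 2: at (-2.32, 2.44), ∇F = (-12.92, 26.52) → (-2.32, 2.44) − 0.04·(-12.92, 26.52) = (-1.8032, 1.3792)
Step 3: at (-1.8032, 1.3792), ∇F = (-9.8192, 18.0336) → (-1.8032, 1.3792) − 0.04·(-9.8192, 18.0336) = (-1.410432, 0.657856)
Step 4: at (-1.410432, 0.657856), ∇F = (-7.462592, 12.262848) → (-1.410432, 0.657856) − 0.04·(-7.462592, 12.262848) = (-1.11192832, 0.16734208)
a = -1.11192832

-1.11192832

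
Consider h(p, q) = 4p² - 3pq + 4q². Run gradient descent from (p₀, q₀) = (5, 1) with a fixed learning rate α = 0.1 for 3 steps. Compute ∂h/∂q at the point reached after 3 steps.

1.897

∇h = (8p - 3q, -3p + 8q)
Step 1: at (5, 1), ∇h = (37, -7) → (5, 1) − 0.1·(37, -7) = (1.3, 1.7)
Step 2: at (1.3, 1.7), ∇h = (5.3, 9.7) → (1.3, 1.7) − 0.1·(5.3, 9.7) = (0.77, 0.73)
Step 3: at (0.77, 0.73), ∇h = (3.97, 3.53) → (0.77, 0.73) − 0.1·(3.97, 3.53) = (0.373, 0.377)
∂h/∂q at (0.373, 0.377) = 1.897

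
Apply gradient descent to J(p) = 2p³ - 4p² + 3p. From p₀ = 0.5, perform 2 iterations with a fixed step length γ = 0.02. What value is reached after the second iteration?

0.479588

J′(p) = 6p² - 8p + 3
p₁ = 0.5 − 0.02·0.5 = 0.49
p₂ = 0.49 − 0.02·0.5206 = 0.479588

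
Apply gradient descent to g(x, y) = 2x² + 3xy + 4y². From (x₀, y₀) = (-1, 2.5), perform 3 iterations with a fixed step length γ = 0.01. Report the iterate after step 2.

(-1.0635, 2.17465)

∇g = (4x + 3y, 3x + 8y)
(x₁, y₁) = (-1, 2.5) − 0.01·(3.5, 17) = (-1.035, 2.33)
(x₂, y₂) = (-1.035, 2.33) − 0.01·(2.85, 15.535) = (-1.0635, 2.17465)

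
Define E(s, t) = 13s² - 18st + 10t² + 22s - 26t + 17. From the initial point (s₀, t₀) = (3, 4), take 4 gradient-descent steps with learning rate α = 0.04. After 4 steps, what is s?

∇E = (26s - 18t + 22, -18s + 20t - 26)
(s₁, t₁) = (3, 4) − 0.04·(28, 0) = (1.88, 4)
(s₂, t₂) = (1.88, 4) − 0.04·(-1.12, 20.16) = (1.9248, 3.1936)
(s₃, t₃) = (1.9248, 3.1936) − 0.04·(14.56, 3.2256) = (1.3424, 3.064576)
(s₄, t₄) = (1.3424, 3.064576) − 0.04·(1.740032, 11.12832) = (1.27279872, 2.6194432)
s = 1.27279872

1.27279872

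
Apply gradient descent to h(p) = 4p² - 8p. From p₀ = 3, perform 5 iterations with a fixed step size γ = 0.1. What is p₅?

h′(p) = 8p - 8
p₁ = 3 − 0.1·16 = 1.4
p₂ = 1.4 − 0.1·3.2 = 1.08
p₃ = 1.08 − 0.1·0.64 = 1.016
p₄ = 1.016 − 0.1·0.128 = 1.0032
p₅ = 1.0032 − 0.1·0.0256 = 1.00064

1.00064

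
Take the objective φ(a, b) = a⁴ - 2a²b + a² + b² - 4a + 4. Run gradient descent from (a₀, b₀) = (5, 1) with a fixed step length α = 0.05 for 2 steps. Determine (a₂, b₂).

(1407.5174, 40.309)

∇φ = (4a³ - 4ab + 2a - 4, -2a² + 2b)
Step 1: at (5, 1), ∇φ = (486, -48) → (5, 1) − 0.05·(486, -48) = (-19.3, 3.4)
Step 2: at (-19.3, 3.4), ∇φ = (-28536.348, -738.18) → (-19.3, 3.4) − 0.05·(-28536.348, -738.18) = (1407.5174, 40.309)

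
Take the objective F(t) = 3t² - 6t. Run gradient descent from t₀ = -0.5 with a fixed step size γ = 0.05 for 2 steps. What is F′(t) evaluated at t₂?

F′(t) = 6t - 6
Step 1: F′(-0.5) = -9; t₁ = -0.5 − 0.05·(-9) = -0.05
Step 2: F′(-0.05) = -6.3; t₂ = -0.05 − 0.05·(-6.3) = 0.265
F′(t) at (0.265) = -4.41

-4.41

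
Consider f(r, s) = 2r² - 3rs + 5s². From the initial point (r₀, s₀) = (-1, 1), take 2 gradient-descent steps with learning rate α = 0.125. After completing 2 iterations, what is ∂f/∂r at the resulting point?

∇f = (4r - 3s, -3r + 10s)
Step 1: at (-1, 1), ∇f = (-7, 13) → (-1, 1) − 0.125·(-7, 13) = (-0.125, -0.625)
Step 2: at (-0.125, -0.625), ∇f = (1.375, -5.875) → (-0.125, -0.625) − 0.125·(1.375, -5.875) = (-0.296875, 0.109375)
∂f/∂r at (-0.296875, 0.109375) = -1.515625

-1.515625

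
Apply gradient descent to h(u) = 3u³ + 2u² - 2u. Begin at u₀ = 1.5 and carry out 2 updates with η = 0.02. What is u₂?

0.7883595

h′(u) = 9u² + 4u - 2
Step 1: h′(1.5) = 24.25; u₁ = 1.5 − 0.02·24.25 = 1.015
Step 2: h′(1.015) = 11.332025; u₂ = 1.015 − 0.02·11.332025 = 0.7883595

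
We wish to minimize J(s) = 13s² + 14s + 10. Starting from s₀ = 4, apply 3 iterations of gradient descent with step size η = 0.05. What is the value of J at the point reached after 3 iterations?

6.425973

J′(s) = 26s + 14
s₁ = 4 − 0.05·118 = -1.9
s₂ = -1.9 − 0.05·(-35.4) = -0.13
s₃ = -0.13 − 0.05·10.62 = -0.661
J(-0.661) = 6.425973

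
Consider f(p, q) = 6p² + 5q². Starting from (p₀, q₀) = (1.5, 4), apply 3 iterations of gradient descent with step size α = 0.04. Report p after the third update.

∇f = (12p, 10q)
Step 1: at (1.5, 4), ∇f = (18, 40) → (1.5, 4) − 0.04·(18, 40) = (0.78, 2.4)
Step 2: at (0.78, 2.4), ∇f = (9.36, 24) → (0.78, 2.4) − 0.04·(9.36, 24) = (0.4056, 1.44)
Step 3: at (0.4056, 1.44), ∇f = (4.8672, 14.4) → (0.4056, 1.44) − 0.04·(4.8672, 14.4) = (0.210912, 0.864)
p = 0.210912

0.210912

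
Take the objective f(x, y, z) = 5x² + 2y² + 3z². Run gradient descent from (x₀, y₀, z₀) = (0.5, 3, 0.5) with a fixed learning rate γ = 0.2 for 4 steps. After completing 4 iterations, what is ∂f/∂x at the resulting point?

∇f = (10x, 4y, 6z)
(x₁, y₁, z₁) = (0.5, 3, 0.5) − 0.2·(5, 12, 3) = (-0.5, 0.6, -0.1)
(x₂, y₂, z₂) = (-0.5, 0.6, -0.1) − 0.2·(-5, 2.4, -0.6) = (0.5, 0.12, 0.02)
(x₃, y₃, z₃) = (0.5, 0.12, 0.02) − 0.2·(5, 0.48, 0.12) = (-0.5, 0.024, -0.004)
(x₄, y₄, z₄) = (-0.5, 0.024, -0.004) − 0.2·(-5, 0.096, -0.024) = (0.5, 0.0048, 0.0008)
∂f/∂x at (0.5, 0.0048, 0.0008) = 5

5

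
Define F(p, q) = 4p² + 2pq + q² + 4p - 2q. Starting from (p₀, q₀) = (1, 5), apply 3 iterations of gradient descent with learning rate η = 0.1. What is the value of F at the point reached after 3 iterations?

∇F = (8p + 2q + 4, 2p + 2q - 2)
(p₁, q₁) = (1, 5) − 0.1·(22, 10) = (-1.2, 4)
(p₂, q₂) = (-1.2, 4) − 0.1·(2.4, 3.6) = (-1.44, 3.64)
(p₃, q₃) = (-1.44, 3.64) − 0.1·(-0.24, 2.4) = (-1.416, 3.4)
F(-1.416, 3.4) = -2.512576

-2.512576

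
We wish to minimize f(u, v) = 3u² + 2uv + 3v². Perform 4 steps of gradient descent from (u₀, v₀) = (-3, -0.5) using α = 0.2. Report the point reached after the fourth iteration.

(-0.2288, -0.2248)

∇f = (6u + 2v, 2u + 6v)
Step 1: at (-3, -0.5), ∇f = (-19, -9) → (-3, -0.5) − 0.2·(-19, -9) = (0.8, 1.3)
Step 2: at (0.8, 1.3), ∇f = (7.4, 9.4) → (0.8, 1.3) − 0.2·(7.4, 9.4) = (-0.68, -0.58)
Step 3: at (-0.68, -0.58), ∇f = (-5.24, -4.84) → (-0.68, -0.58) − 0.2·(-5.24, -4.84) = (0.368, 0.388)
Step 4: at (0.368, 0.388), ∇f = (2.984, 3.064) → (0.368, 0.388) − 0.2·(2.984, 3.064) = (-0.2288, -0.2248)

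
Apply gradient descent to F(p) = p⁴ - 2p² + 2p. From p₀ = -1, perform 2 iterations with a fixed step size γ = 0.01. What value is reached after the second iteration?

F′(p) = 4p³ - 4p + 2
Step 1: F′(-1) = 2; p₁ = -1 − 0.01·2 = -1.02
Step 2: F′(-1.02) = 1.835168; p₂ = -1.02 − 0.01·1.835168 = -1.03835168

-1.03835168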